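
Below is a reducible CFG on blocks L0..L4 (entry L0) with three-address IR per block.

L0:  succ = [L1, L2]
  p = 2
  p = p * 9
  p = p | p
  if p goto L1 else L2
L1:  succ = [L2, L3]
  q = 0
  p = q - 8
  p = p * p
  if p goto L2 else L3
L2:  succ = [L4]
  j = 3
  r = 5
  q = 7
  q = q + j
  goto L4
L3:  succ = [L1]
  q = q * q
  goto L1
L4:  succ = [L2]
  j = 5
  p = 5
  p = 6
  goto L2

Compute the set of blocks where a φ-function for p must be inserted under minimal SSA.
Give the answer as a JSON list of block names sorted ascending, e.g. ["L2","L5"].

Answer: ["L1", "L2"]

Derivation:
idom tree: L1←L0 L2←L0 L3←L1 L4←L2
Dom∩ at merges:
  L1: preds {L0,L3}: {L0} ∩ {L0,L1,L3} = {L0}; idom=L0
  L2: preds {L0,L1,L4}: {L0} ∩ {L0,L1} ∩ {L0,L2,L4} = {L0}; idom=L0

DF derivation:
  join L1 pred L0: · stop@L0
  join L1 pred L3: L3→L1 stop@L0
  join L2 pred L0: · stop@L0
  join L2 pred L1: L1 stop@L0
  join L2 pred L4: L4→L2 stop@L0
  L0 → ∅
  L1 → {L1,L2}
  L2 → {L2}
  L3 → {L1}
  L4 → {L2}

φ for p: defs {L0,L1,L4}
  DF⁺ = {L1,L2}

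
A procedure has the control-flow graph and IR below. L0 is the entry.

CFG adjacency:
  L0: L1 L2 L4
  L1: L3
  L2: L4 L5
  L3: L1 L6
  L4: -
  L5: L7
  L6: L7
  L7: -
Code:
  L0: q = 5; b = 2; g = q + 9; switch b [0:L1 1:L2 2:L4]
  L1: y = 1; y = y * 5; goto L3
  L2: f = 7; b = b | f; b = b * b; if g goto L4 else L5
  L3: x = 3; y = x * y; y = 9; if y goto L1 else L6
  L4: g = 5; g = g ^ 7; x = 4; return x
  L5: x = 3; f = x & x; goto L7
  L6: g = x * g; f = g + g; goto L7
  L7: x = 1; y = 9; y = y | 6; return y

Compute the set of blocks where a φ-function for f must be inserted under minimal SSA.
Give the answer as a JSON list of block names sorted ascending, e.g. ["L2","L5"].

Answer: ["L4", "L7"]

Analysis:
idom tree: L1←L0 L2←L0 L3←L1 L4←L0 L5←L2 L6←L3 L7←L0
Dom at joins:
  L1: preds {L0,L3}: {L0} ∩ {L0,L1,L3} = {L0}; idom=L0
  L4: preds {L0,L2}: {L0} ∩ {L0,L2} = {L0}; idom=L0
  L7: preds {L5,L6}: {L0,L2,L5} ∩ {L0,L1,L3,L6} = {L0}; idom=L0

Frontier:
  L1←L0: walk · to L0
  L1←L3: walk L3→L1 to L0
  L4←L0: walk · to L0
  L4←L2: walk L2 to L0
  L7←L5: walk L5→L2 to L0
  L7←L6: walk L6→L3→L1 to L0
  L0: DF=∅
  L1: DF={L1,L7}
  L2: DF={L4,L7}
  L3: DF={L1,L7}
  L4: DF=∅
  L5: DF={L7}
  L6: DF={L7}
  L7: DF=∅

φ for f: defs {L2,L5,L6}
  DF⁺ = {L4,L7}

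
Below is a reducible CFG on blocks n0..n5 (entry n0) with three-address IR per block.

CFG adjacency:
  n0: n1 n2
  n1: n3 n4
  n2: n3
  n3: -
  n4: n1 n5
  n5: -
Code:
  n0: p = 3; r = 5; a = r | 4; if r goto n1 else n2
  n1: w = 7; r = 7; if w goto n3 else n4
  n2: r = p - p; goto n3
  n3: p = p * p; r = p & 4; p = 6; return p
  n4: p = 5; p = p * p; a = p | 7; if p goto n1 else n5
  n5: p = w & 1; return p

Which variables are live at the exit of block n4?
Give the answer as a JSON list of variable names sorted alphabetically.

Answer: ["p", "w"]

Analysis:
Block summaries:
  n0: {a,p,r} / ∅
  n1: {r,w} / ∅
  n2: {r} / {p}
  n3: {p,r} / {p}
  n4: {a,p} / ∅
  n5: {p} / {w}

Liveness:
  n0 li=∅ lo={p}
  n1 li={p} lo={p,w}
  n2 li={p} lo={p}
  n3 li={p} lo=∅
  n4 li={w} lo={p,w}
  n5 li={w} lo=∅

live-out(n4) = ["p", "w"]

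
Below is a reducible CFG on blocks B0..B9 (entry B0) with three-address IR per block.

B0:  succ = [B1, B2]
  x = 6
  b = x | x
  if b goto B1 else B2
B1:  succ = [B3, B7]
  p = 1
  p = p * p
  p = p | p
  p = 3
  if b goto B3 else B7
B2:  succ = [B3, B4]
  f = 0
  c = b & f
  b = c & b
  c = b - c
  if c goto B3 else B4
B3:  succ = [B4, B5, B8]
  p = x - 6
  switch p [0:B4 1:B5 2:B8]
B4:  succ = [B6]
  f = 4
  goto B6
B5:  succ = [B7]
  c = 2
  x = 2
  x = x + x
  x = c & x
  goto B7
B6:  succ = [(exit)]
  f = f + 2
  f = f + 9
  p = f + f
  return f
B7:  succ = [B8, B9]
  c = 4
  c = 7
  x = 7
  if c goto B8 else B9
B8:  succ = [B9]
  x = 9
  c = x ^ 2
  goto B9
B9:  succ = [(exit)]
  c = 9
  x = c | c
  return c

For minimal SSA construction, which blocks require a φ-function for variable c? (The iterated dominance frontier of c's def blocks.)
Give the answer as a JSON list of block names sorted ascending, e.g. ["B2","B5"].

idom tree: B1←B0 B2←B0 B3←B0 B4←B0 B5←B3 B6←B4 B7←B0 B8←B0 B9←B0
Join-block Dom:
  B3: preds {B1,B2}: {B0,B1} ∩ {B0,B2} = {B0}; idom=B0
  B4: preds {B2,B3}: {B0,B2} ∩ {B0,B3} = {B0}; idom=B0
  B7: preds {B1,B5}: {B0,B1} ∩ {B0,B3,B5} = {B0}; idom=B0
  B8: preds {B3,B7}: {B0,B3} ∩ {B0,B7} = {B0}; idom=B0
  B9: preds {B7,B8}: {B0,B7} ∩ {B0,B8} = {B0}; idom=B0

DF derivation:
  B3←B1: walk B1 to B0
  B3←B2: walk B2 to B0
  B4←B2: walk B2 to B0
  B4←B3: walk B3 to B0
  B7←B1: walk B1 to B0
  B7←B5: walk B5→B3 to B0
  B8←B3: walk B3 to B0
  B8←B7: walk B7 to B0
  B9←B7: walk B7 to B0
  B9←B8: walk B8 to B0
  DF(B0)=∅
  DF(B1)={B3,B7}
  DF(B2)={B3,B4}
  DF(B3)={B4,B7,B8}
  DF(B4)=∅
  DF(B5)={B7}
  DF(B6)=∅
  DF(B7)={B8,B9}
  DF(B8)={B9}
  DF(B9)=∅

φ for c: defs {B2,B5,B7,B8,B9}
  DF⁺ = {B3,B4,B7,B8,B9}

Answer: ["B3", "B4", "B7", "B8", "B9"]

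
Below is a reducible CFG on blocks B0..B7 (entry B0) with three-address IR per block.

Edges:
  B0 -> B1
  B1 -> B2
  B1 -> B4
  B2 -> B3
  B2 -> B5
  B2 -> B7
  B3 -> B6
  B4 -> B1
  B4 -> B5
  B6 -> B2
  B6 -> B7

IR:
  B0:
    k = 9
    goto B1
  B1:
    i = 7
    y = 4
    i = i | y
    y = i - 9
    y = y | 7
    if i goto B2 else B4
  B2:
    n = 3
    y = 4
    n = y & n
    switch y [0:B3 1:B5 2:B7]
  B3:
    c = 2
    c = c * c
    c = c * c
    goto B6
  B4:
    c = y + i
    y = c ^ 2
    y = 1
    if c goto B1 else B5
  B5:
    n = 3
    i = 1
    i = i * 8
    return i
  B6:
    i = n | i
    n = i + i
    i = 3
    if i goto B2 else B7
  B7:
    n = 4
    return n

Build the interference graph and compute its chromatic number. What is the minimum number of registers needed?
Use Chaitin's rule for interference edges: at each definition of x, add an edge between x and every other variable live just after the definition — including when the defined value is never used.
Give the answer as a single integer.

Per-block:
  B0: {k} / ∅
  B1: {i,y} / ∅
  B2: {n,y} / ∅
  B3: {c} / ∅
  B4: {c,y} / {i,y}
  B5: {i,n} / ∅
  B6: {i,n} / {i,n}
  B7: {n} / ∅

Live sets:
  live B0: ∅→∅
  live B1: ∅→{i,y}
  live B2: {i}→{i,n}
  live B3: {i,n}→{i,n}
  live B4: {i,y}→∅
  live B5: ∅→∅
  live B6: {i,n}→{i}
  live B7: ∅→∅

Conflict graph:
  c↔{i,n,y}
  i↔{c,n,y}
  k↔∅
  n↔{c,i,y}
  y↔{c,i,n}

Registers:
  lower bound: {c,i,n,y} mutually conflict ⇒ χ ≥ 4
  assign c→R0 i→R1 k→R0 n→R2 y→R3 — no edge inside a register ⇒ χ ≤ 4
  χ = 4

Answer: 4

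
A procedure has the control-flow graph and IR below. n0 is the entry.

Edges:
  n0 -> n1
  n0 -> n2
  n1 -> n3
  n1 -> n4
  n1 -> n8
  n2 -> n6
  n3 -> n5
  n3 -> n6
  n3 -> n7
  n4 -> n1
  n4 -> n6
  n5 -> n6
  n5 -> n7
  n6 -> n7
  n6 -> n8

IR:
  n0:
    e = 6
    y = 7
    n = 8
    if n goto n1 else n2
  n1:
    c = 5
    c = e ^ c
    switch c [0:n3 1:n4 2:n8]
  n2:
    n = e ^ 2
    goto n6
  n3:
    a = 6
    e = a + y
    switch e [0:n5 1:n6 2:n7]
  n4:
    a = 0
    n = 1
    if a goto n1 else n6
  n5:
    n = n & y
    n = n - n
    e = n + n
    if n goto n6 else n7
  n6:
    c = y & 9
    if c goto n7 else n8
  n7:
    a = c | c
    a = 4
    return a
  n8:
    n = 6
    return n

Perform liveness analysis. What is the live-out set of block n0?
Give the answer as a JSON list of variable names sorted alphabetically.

Block summaries:
  n0 def {e,n,y} use ∅
  n1 def {c} use {e}
  n2 def {n} use {e}
  n3 def {a,e} use {y}
  n4 def {a,n} use ∅
  n5 def {e,n} use {n,y}
  n6 def {c} use {y}
  n7 def {a} use {c}
  n8 def {n} use ∅

Liveness:
  n0: in=∅ out={e,n,y}
  n1: in={e,n,y} out={c,e,n,y}
  n2: in={e,y} out={y}
  n3: in={c,n,y} out={c,n,y}
  n4: in={e,y} out={e,n,y}
  n5: in={c,n,y} out={c,y}
  n6: in={y} out={c}
  n7: in={c} out=∅
  n8: in=∅ out=∅

live-out(n0) = ["e", "n", "y"]

Answer: ["e", "n", "y"]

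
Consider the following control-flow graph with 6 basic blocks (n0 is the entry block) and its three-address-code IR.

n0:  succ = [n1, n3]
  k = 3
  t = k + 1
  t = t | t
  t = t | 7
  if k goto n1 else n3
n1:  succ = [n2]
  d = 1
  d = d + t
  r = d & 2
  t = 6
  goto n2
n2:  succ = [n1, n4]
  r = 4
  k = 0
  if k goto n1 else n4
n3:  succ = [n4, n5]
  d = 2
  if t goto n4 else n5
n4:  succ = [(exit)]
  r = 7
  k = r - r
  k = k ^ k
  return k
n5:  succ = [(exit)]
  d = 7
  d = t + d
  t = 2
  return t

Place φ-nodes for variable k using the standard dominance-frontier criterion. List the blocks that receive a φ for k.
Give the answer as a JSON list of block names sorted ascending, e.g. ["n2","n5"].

Answer: ["n1", "n4"]

Analysis:
idom tree: n1←n0 n2←n1 n3←n0 n4←n0 n5←n3
Dom∩ at merges:
  n1: preds {n0,n2}: {n0} ∩ {n0,n1,n2} = {n0}; idom=n0
  n4: preds {n2,n3}: {n0,n1,n2} ∩ {n0,n3} = {n0}; idom=n0

DF derivation:
  n1←n0: walk · to n0
  n1←n2: walk n2→n1 to n0
  n4←n2: walk n2→n1 to n0
  n4←n3: walk n3 to n0
  n0 → ∅
  n1 → {n1,n4}
  n2 → {n1,n4}
  n3 → {n4}
  n4 → ∅
  n5 → ∅

φ for k: defs {n0,n2,n4}
  DF⁺ = {n1,n4}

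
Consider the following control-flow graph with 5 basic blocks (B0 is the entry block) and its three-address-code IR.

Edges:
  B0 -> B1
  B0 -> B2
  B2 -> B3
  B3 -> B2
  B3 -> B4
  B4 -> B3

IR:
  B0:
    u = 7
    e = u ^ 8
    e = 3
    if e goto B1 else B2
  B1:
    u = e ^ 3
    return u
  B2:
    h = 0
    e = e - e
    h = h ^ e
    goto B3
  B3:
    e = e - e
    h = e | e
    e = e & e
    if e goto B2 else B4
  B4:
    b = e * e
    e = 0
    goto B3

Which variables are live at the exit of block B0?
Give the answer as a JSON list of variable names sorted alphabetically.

Per-block:
  B0 def {e,u} use ∅
  B1 def {u} use {e}
  B2 def {e,h} use {e}
  B3 def {e,h} use {e}
  B4 def {b,e} use {e}

Liveness:
  B0 li=∅ lo={e}
  B1 li={e} lo=∅
  B2 li={e} lo={e}
  B3 li={e} lo={e}
  B4 li={e} lo={e}

live-out(B0) = ["e"]

Answer: ["e"]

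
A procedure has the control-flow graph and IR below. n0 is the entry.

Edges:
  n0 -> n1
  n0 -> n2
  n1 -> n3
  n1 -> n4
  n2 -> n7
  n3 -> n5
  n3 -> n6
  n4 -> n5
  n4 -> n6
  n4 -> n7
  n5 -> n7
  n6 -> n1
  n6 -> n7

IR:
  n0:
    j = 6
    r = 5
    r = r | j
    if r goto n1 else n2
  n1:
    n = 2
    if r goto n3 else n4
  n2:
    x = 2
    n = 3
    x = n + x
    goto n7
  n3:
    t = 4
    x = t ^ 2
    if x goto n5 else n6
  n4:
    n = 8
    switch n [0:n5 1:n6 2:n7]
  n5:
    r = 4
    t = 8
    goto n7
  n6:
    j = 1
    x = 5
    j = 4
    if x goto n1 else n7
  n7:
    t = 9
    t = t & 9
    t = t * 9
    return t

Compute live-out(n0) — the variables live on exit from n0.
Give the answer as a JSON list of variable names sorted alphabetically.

def/use:
  n0: def={j,r} ue=∅
  n1: def={n} ue={r}
  n2: def={n,x} ue=∅
  n3: def={t,x} ue=∅
  n4: def={n} ue=∅
  n5: def={r,t} ue=∅
  n6: def={j,x} ue=∅
  n7: def={t} ue=∅

Live sets:
  live n0: ∅→{r}
  live n1: {r}→{r}
  live n2: ∅→∅
  live n3: {r}→{r}
  live n4: {r}→{r}
  live n5: ∅→∅
  live n6: {r}→{r}
  live n7: ∅→∅

live-out(n0) = ["r"]

Answer: ["r"]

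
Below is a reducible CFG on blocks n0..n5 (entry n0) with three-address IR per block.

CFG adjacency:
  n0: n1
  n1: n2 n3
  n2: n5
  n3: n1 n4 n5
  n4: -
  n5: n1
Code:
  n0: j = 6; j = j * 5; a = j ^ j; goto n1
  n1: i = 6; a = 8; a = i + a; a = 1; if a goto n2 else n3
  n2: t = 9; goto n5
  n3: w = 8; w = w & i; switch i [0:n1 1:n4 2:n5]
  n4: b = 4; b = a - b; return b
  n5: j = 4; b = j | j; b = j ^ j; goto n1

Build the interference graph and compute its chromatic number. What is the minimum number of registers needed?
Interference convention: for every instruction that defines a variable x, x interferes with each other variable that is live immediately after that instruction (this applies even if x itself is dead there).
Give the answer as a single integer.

Block summaries:
  n0: {a,j} / ∅
  n1: {a,i} / ∅
  n2: {t} / ∅
  n3: {w} / {i}
  n4: {b} / {a}
  n5: {b,j} / ∅

Liveness:
  n0: in=∅ out=∅
  n1: in=∅ out={a,i}
  n2: in=∅ out=∅
  n3: in={a,i} out={a}
  n4: in={a} out=∅
  n5: in=∅ out=∅

Interference:
  a — {b,i,w}
  b — {a,j}
  i — {a,w}
  j — {b}
  t — ∅
  w — {a,i}

Chromatic number:
  lower bound: {a,i,w} mutually conflict ⇒ χ ≥ 3
  assign a→R0 b→R1 i→R1 j→R0 t→R0 w→R2 — no edge inside a register ⇒ χ ≤ 3
  χ = 3

Answer: 3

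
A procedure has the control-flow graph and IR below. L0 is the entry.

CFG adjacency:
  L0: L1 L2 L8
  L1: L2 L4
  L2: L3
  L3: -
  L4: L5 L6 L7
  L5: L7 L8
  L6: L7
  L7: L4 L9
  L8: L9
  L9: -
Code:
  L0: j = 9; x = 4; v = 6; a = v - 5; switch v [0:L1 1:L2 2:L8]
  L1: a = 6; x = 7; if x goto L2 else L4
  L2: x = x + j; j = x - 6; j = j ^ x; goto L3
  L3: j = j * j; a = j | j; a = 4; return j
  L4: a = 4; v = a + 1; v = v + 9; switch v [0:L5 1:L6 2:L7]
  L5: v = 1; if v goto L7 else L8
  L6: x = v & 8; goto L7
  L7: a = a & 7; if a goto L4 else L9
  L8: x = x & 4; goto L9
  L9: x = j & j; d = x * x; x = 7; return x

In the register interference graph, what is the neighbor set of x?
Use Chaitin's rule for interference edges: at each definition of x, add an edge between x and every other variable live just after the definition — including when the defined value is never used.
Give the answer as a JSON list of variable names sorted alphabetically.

Answer: ["a", "j", "v"]

Working:
Per-block:
  L0 def {a,j,v,x} use ∅
  L1 def {a,x} use ∅
  L2 def {j,x} use {j,x}
  L3 def {a,j} use {j}
  L4 def {a,v} use ∅
  L5 def {v} use ∅
  L6 def {x} use {v}
  L7 def {a} use {a}
  L8 def {x} use {x}
  L9 def {d,x} use {j}

Live sets:
  live L0: ∅→{j,x}
  live L1: {j}→{j,x}
  live L2: {j,x}→{j}
  live L3: {j}→∅
  live L4: {j,x}→{a,j,v,x}
  live L5: {a,j,x}→{a,j,x}
  live L6: {a,j,v}→{a,j,x}
  live L7: {a,j,x}→{j,x}
  live L8: {j,x}→{j}
  live L9: {j}→∅

Interfere edges:
  a — {j,v,x}
  d — ∅
  j — {a,v,x}
  v — {a,j,x}
  x — {a,j,v}

N(x) = ["a", "j", "v"]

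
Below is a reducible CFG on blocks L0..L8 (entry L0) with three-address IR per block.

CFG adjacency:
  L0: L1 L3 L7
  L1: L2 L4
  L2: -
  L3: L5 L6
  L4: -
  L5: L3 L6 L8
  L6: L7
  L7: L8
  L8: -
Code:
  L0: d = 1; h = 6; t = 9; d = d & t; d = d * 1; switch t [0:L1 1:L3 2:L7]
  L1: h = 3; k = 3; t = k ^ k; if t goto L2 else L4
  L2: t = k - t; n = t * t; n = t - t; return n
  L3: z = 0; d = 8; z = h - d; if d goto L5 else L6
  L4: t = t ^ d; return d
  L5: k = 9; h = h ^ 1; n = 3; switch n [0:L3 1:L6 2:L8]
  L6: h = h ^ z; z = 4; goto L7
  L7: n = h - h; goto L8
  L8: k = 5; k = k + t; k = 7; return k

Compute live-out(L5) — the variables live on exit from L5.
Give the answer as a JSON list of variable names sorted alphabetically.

Per-block:
  L0: {d,h,t} / ∅
  L1: {h,k,t} / ∅
  L2: {n,t} / {k,t}
  L3: {d,z} / {h}
  L4: {t} / {d,t}
  L5: {h,k,n} / {h}
  L6: {h,z} / {h,z}
  L7: {n} / {h}
  L8: {k} / {t}

Backward fixpoint:
  L0 li=∅ lo={d,h,t}
  L1 li={d} lo={d,k,t}
  L2 li={k,t} lo=∅
  L3 li={h,t} lo={h,t,z}
  L4 li={d,t} lo=∅
  L5 li={h,t,z} lo={h,t,z}
  L6 li={h,t,z} lo={h,t}
  L7 li={h,t} lo={t}
  L8 li={t} lo=∅

live-out(L5) = ["h", "t", "z"]

Answer: ["h", "t", "z"]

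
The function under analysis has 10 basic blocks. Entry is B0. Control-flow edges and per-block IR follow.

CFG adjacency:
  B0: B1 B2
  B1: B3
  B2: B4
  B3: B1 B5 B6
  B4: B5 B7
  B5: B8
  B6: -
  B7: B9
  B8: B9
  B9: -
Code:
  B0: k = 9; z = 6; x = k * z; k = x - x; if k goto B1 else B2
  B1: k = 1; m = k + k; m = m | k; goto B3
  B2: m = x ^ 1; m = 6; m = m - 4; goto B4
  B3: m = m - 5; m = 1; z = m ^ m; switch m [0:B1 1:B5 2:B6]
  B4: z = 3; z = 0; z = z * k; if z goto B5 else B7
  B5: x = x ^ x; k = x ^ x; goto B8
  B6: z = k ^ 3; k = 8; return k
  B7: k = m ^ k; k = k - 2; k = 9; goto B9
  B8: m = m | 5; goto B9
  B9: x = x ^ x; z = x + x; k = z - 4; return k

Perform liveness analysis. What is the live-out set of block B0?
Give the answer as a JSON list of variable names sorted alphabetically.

def/use:
  B0: {k,x,z} / ∅
  B1: {k,m} / ∅
  B2: {m} / {x}
  B3: {m,z} / {m}
  B4: {z} / {k}
  B5: {k,x} / {x}
  B6: {k,z} / {k}
  B7: {k} / {k,m}
  B8: {m} / {m}
  B9: {k,x,z} / {x}

Live sets:
  B0: in=∅ out={k,x}
  B1: in={x} out={k,m,x}
  B2: in={k,x} out={k,m,x}
  B3: in={k,m,x} out={k,m,x}
  B4: in={k,m,x} out={k,m,x}
  B5: in={m,x} out={m,x}
  B6: in={k} out=∅
  B7: in={k,m,x} out={x}
  B8: in={m,x} out={x}
  B9: in={x} out=∅

live-out(B0) = ["k", "x"]

Answer: ["k", "x"]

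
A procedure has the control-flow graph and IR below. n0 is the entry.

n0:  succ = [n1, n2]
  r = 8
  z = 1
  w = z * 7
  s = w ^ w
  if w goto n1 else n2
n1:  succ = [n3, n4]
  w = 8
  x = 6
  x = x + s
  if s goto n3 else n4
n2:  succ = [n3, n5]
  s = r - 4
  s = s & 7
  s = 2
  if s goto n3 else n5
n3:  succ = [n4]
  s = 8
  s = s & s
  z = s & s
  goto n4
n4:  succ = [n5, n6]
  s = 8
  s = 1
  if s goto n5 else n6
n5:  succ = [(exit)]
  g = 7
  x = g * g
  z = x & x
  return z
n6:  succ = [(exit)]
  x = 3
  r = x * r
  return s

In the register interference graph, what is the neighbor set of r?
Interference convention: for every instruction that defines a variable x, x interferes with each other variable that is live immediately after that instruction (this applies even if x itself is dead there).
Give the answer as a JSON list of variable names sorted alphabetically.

Answer: ["s", "w", "x", "z"]

Derivation:
def/use:
  n0: {r,s,w,z} / ∅
  n1: {w,x} / {s}
  n2: {s} / {r}
  n3: {s,z} / ∅
  n4: {s} / ∅
  n5: {g,x,z} / ∅
  n6: {r,x} / {r,s}

Backward fixpoint:
  live n0: ∅→{r,s}
  live n1: {r,s}→{r}
  live n2: {r}→{r}
  live n3: {r}→{r}
  live n4: {r}→{r,s}
  live n5: ∅→∅
  live n6: {r,s}→∅

Interference:
  g: ∅
  r: {s,w,x,z}
  s: {r,w,x}
  w: {r,s}
  x: {r,s}
  z: {r}

N(r) = ["s", "w", "x", "z"]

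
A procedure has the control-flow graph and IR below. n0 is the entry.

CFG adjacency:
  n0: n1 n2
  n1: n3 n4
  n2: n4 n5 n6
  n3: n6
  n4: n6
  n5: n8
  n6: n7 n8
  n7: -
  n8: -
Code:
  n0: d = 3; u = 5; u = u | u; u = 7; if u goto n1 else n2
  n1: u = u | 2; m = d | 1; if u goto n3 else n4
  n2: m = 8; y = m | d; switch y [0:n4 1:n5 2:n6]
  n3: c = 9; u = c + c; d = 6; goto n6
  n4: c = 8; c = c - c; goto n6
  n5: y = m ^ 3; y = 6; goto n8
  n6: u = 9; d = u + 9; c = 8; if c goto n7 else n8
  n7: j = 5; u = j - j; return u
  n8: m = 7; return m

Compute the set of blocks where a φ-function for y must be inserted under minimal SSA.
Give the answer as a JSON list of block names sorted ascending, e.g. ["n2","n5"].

idom tree: n1←n0 n2←n0 n3←n1 n4←n0 n5←n2 n6←n0 n7←n6 n8←n0
Dom at joins:
  n4: preds {n1,n2}: {n0,n1} ∩ {n0,n2} = {n0}; idom=n0
  n6: preds {n2,n3,n4}: {n0,n2} ∩ {n0,n1,n3} ∩ {n0,n4} = {n0}; idom=n0
  n8: preds {n5,n6}: {n0,n2,n5} ∩ {n0,n6} = {n0}; idom=n0

DF walk-up:
  n4←n1: walk n1 to n0
  n4←n2: walk n2 to n0
  n6←n2: walk n2 to n0
  n6←n3: walk n3→n1 to n0
  n6←n4: walk n4 to n0
  n8←n5: walk n5→n2 to n0
  n8←n6: walk n6 to n0
  DF(n0)=∅
  DF(n1)={n4,n6}
  DF(n2)={n4,n6,n8}
  DF(n3)={n6}
  DF(n4)={n6}
  DF(n5)={n8}
  DF(n6)={n8}
  DF(n7)=∅
  DF(n8)=∅

φ for y: defs {n2,n5}
  DF⁺ = {n4,n6,n8}

Answer: ["n4", "n6", "n8"]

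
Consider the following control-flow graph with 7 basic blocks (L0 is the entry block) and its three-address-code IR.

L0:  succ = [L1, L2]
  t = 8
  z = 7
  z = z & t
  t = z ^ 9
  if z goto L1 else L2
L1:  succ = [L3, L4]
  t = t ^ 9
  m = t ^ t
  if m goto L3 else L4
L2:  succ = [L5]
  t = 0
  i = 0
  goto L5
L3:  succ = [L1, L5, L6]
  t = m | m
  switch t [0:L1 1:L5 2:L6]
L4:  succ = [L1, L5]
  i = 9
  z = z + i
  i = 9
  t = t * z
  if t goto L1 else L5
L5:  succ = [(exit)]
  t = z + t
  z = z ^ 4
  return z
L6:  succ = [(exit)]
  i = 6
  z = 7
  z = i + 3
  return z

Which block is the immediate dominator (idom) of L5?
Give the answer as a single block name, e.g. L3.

idom tree: L1←L0 L2←L0 L3←L1 L4←L1 L5←L0 L6←L3
Dom at joins:
  L1: preds {L0,L3,L4}: {L0} ∩ {L0,L1,L3} ∩ {L0,L1,L4} = {L0}; idom=L0
  L5: preds {L2,L3,L4}: {L0,L2} ∩ {L0,L1,L3} ∩ {L0,L1,L4} = {L0}; idom=L0

idom(L5) = L0

Answer: L0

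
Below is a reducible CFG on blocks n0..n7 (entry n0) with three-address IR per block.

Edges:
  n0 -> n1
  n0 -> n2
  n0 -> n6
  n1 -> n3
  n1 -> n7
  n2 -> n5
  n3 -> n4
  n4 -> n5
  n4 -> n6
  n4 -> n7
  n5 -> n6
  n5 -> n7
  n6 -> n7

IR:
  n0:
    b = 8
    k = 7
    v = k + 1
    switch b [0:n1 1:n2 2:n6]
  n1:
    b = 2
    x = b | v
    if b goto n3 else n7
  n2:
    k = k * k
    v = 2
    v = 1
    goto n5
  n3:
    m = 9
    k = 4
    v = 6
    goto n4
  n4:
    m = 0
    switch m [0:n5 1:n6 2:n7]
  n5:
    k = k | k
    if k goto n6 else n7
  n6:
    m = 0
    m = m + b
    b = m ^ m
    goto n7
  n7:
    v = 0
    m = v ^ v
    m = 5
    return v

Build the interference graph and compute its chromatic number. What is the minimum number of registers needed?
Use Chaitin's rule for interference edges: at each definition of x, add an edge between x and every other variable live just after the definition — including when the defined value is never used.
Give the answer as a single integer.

Answer: 4

Analysis:
def/use:
  n0: def={b,k,v} ue=∅
  n1: def={b,x} ue={v}
  n2: def={k,v} ue={k}
  n3: def={k,m,v} ue=∅
  n4: def={m} ue=∅
  n5: def={k} ue={k}
  n6: def={b,m} ue={b}
  n7: def={m,v} ue=∅

Live sets:
  n0: in=∅ out={b,k,v}
  n1: in={v} out={b}
  n2: in={b,k} out={b,k}
  n3: in={b} out={b,k}
  n4: in={b,k} out={b,k}
  n5: in={b,k} out={b}
  n6: in={b} out=∅
  n7: in=∅ out=∅

Conflict graph:
  b↔{k,m,v,x}
  k↔{b,m,v}
  m↔{b,k,v}
  v↔{b,k,m}
  x↔{b}

Registers:
  clique {b,k,m,v} ⇒ need ≥ 4
  assign b→r0 k→r1 m→r2 v→r3 x→r1 — no edge inside a register ⇒ χ ≤ 4
  χ = 4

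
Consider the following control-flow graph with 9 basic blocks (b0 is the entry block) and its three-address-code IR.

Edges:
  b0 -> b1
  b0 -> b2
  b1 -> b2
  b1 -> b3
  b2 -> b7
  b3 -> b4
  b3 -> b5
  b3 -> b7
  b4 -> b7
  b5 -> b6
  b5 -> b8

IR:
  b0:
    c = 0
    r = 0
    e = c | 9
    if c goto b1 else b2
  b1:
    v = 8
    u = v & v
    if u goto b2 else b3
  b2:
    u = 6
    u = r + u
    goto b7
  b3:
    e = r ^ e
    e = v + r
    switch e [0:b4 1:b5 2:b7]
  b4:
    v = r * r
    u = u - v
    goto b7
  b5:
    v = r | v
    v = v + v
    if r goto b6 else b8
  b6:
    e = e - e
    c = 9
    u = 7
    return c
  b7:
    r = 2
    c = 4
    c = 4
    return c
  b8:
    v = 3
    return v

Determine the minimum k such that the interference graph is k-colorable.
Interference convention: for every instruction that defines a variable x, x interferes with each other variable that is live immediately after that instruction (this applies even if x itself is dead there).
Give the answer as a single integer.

Answer: 4

Analysis:
def/use:
  b0 def {c,e,r} use ∅
  b1 def {u,v} use ∅
  b2 def {u} use {r}
  b3 def {e} use {e,r,v}
  b4 def {u,v} use {r,u}
  b5 def {v} use {r,v}
  b6 def {c,e,u} use {e}
  b7 def {c,r} use ∅
  b8 def {v} use ∅

Live sets:
  b0 li=∅ lo={e,r}
  b1 li={e,r} lo={e,r,u,v}
  b2 li={r} lo=∅
  b3 li={e,r,u,v} lo={e,r,u,v}
  b4 li={r,u} lo=∅
  b5 li={e,r,v} lo={e}
  b6 li={e} lo=∅
  b7 li=∅ lo=∅
  b8 li=∅ lo=∅

Interference:
  c↔{e,r,u}
  e↔{c,r,u,v}
  r↔{c,e,u,v}
  u↔{c,e,r,v}
  v↔{e,r,u}

Colouring:
  {c,e,r,u} pairwise interfere (4-clique) ⇒ χ ≥ 4
  assign c→R3 e→R0 r→R1 u→R2 v→R3 — no edge inside a register ⇒ χ ≤ 4
  χ = 4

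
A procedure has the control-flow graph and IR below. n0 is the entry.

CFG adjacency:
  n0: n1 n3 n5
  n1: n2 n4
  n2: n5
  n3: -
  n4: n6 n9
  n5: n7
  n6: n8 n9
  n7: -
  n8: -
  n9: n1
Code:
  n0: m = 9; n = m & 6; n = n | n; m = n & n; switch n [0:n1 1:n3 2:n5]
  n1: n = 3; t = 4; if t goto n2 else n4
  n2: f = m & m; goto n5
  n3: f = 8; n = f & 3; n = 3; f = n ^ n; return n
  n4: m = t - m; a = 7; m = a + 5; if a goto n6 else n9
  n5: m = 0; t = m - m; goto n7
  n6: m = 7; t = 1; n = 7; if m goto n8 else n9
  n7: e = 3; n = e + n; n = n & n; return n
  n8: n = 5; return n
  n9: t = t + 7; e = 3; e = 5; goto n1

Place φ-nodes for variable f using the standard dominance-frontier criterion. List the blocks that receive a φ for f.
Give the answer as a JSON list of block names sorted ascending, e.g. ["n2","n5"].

idom tree: n1←n0 n2←n1 n3←n0 n4←n1 n5←n0 n6←n4 n7←n5 n8←n6 n9←n4
Join-block Dom:
  n1: preds {n0,n9}: {n0} ∩ {n0,n1,n4,n9} = {n0}; idom=n0
  n5: preds {n0,n2}: {n0} ∩ {n0,n1,n2} = {n0}; idom=n0
  n9: preds {n4,n6}: {n0,n1,n4} ∩ {n0,n1,n4,n6} = {n0,n1,n4}; idom=n4

DF walk-up:
  join n1 pred n0: · stop@n0
  join n1 pred n9: n9→n4→n1 stop@n0
  join n5 pred n0: · stop@n0
  join n5 pred n2: n2→n1 stop@n0
  join n9 pred n4: · stop@n4
  join n9 pred n6: n6 stop@n4
  DF(n0)=∅
  DF(n1)={n1,n5}
  DF(n2)={n5}
  DF(n3)=∅
  DF(n4)={n1}
  DF(n5)=∅
  DF(n6)={n9}
  DF(n7)=∅
  DF(n8)=∅
  DF(n9)={n1}

φ for f: defs {n2,n3}
  DF⁺ = {n5}

Answer: ["n5"]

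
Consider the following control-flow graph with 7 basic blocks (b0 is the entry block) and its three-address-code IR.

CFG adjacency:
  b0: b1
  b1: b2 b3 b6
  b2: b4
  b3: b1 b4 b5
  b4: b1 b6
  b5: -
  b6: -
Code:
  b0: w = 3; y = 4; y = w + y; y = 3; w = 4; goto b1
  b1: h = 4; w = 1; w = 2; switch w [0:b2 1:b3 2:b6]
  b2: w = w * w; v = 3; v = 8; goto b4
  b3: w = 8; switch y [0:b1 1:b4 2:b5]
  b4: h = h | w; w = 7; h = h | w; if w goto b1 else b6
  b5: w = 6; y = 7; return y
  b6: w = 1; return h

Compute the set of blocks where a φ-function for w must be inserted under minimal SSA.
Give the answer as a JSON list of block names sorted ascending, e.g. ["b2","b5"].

Answer: ["b1", "b4", "b6"]

Analysis:
idom tree: b1←b0 b2←b1 b3←b1 b4←b1 b5←b3 b6←b1
Join-block Dom:
  b1: preds {b0,b3,b4}: {b0} ∩ {b0,b1,b3} ∩ {b0,b1,b4} = {b0}; idom=b0
  b4: preds {b2,b3}: {b0,b1,b2} ∩ {b0,b1,b3} = {b0,b1}; idom=b1
  b6: preds {b1,b4}: {b0,b1} ∩ {b0,b1,b4} = {b0,b1}; idom=b1

DF walk-up:
  b1←b0: walk · to b0
  b1←b3: walk b3→b1 to b0
  b1←b4: walk b4→b1 to b0
  b4←b2: walk b2 to b1
  b4←b3: walk b3 to b1
  b6←b1: walk · to b1
  b6←b4: walk b4 to b1
  b0 → ∅
  b1 → {b1}
  b2 → {b4}
  b3 → {b1,b4}
  b4 → {b1,b6}
  b5 → ∅
  b6 → ∅

φ for w: defs {b0,b1,b2,b3,b4,b5,b6}
  DF⁺ = {b1,b4,b6}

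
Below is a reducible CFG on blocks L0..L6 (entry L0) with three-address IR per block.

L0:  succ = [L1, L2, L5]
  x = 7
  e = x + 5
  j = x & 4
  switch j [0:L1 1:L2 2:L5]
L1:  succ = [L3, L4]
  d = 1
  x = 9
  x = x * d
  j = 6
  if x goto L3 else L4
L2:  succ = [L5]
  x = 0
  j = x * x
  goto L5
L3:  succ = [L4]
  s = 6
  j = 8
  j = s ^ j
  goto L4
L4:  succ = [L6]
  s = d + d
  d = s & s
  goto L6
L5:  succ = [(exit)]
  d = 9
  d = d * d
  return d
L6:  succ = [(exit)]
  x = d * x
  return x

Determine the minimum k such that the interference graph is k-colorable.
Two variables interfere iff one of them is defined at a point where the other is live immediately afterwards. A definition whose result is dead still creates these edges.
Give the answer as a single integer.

def/use:
  L0 def {e,j,x} use ∅
  L1 def {d,j,x} use ∅
  L2 def {j,x} use ∅
  L3 def {j,s} use ∅
  L4 def {d,s} use {d}
  L5 def {d} use ∅
  L6 def {x} use {d,x}

Backward fixpoint:
  live L0: ∅→∅
  live L1: ∅→{d,x}
  live L2: ∅→∅
  live L3: {d,x}→{d,x}
  live L4: {d,x}→{d,x}
  live L5: ∅→∅
  live L6: {d,x}→∅

Conflict graph:
  d — {j,s,x}
  e — {x}
  j — {d,s,x}
  s — {d,j,x}
  x — {d,e,j,s}

Chromatic number:
  clique {d,j,s,x} ⇒ need ≥ 4
  assign d→c1 e→c1 j→c2 s→c3 x→c0 — no edge inside a register ⇒ χ ≤ 4
  χ = 4

Answer: 4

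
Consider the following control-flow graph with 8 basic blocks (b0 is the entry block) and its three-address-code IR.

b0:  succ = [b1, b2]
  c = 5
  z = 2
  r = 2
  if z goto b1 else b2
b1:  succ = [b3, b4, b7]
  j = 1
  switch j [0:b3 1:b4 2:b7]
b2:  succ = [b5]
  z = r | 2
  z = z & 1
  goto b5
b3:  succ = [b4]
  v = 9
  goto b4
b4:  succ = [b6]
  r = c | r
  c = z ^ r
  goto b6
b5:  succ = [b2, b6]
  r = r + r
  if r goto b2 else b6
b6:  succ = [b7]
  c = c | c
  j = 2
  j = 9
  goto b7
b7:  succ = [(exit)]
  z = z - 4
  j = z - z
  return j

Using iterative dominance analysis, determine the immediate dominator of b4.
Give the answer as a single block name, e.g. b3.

Answer: b1

Working:
idom tree: b1←b0 b2←b0 b3←b1 b4←b1 b5←b2 b6←b0 b7←b0
Dom at joins:
  b2: preds {b0,b5}: {b0} ∩ {b0,b2,b5} = {b0}; idom=b0
  b4: preds {b1,b3}: {b0,b1} ∩ {b0,b1,b3} = {b0,b1}; idom=b1
  b6: preds {b4,b5}: {b0,b1,b4} ∩ {b0,b2,b5} = {b0}; idom=b0
  b7: preds {b1,b6}: {b0,b1} ∩ {b0,b6} = {b0}; idom=b0

idom(b4) = b1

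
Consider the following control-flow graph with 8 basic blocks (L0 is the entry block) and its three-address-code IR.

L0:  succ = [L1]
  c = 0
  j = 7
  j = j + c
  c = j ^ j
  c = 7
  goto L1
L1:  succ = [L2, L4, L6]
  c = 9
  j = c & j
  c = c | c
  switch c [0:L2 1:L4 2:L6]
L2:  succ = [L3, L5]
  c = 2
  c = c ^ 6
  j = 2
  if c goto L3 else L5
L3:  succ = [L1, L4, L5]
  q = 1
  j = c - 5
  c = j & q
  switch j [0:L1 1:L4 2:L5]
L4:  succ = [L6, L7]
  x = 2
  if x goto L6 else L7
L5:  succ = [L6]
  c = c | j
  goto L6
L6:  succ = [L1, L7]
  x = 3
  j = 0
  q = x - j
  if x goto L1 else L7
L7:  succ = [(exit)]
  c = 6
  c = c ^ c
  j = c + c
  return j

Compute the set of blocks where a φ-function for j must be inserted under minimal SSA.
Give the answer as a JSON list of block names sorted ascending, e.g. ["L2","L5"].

Answer: ["L1", "L4", "L5", "L6", "L7"]

Working:
idom tree: L1←L0 L2←L1 L3←L2 L4←L1 L5←L2 L6←L1 L7←L1
Dom∩ at merges:
  L1: preds {L0,L3,L6}: {L0} ∩ {L0,L1,L2,L3} ∩ {L0,L1,L6} = {L0}; idom=L0
  L4: preds {L1,L3}: {L0,L1} ∩ {L0,L1,L2,L3} = {L0,L1}; idom=L1
  L5: preds {L2,L3}: {L0,L1,L2} ∩ {L0,L1,L2,L3} = {L0,L1,L2}; idom=L2
  L6: preds {L1,L4,L5}: {L0,L1} ∩ {L0,L1,L4} ∩ {L0,L1,L2,L5} = {L0,L1}; idom=L1
  L7: preds {L4,L6}: {L0,L1,L4} ∩ {L0,L1,L6} = {L0,L1}; idom=L1

DF derivation:
  L1←L0: walk · to L0
  L1←L3: walk L3→L2→L1 to L0
  L1←L6: walk L6→L1 to L0
  L4←L1: walk · to L1
  L4←L3: walk L3→L2 to L1
  L5←L2: walk · to L2
  L5←L3: walk L3 to L2
  L6←L1: walk · to L1
  L6←L4: walk L4 to L1
  L6←L5: walk L5→L2 to L1
  L7←L4: walk L4 to L1
  L7←L6: walk L6 to L1
  L0: DF=∅
  L1: DF={L1}
  L2: DF={L1,L4,L6}
  L3: DF={L1,L4,L5}
  L4: DF={L6,L7}
  L5: DF={L6}
  L6: DF={L1,L7}
  L7: DF=∅

φ for j: defs {L0,L1,L2,L3,L6,L7}
  DF⁺ = {L1,L4,L5,L6,L7}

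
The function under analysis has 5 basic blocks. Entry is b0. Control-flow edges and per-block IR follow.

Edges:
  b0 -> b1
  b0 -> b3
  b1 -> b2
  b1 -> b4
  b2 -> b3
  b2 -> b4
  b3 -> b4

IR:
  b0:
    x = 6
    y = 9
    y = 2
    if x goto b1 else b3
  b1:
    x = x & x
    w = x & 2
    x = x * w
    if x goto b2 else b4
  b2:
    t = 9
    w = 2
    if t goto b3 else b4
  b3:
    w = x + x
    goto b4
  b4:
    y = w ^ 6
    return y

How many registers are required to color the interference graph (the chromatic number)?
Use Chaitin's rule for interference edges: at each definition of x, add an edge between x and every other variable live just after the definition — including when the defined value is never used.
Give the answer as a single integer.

Answer: 3

Analysis:
def/use:
  b0 def {x,y} use ∅
  b1 def {w,x} use {x}
  b2 def {t,w} use ∅
  b3 def {w} use {x}
  b4 def {y} use {w}

Liveness:
  b0: in=∅ out={x}
  b1: in={x} out={w,x}
  b2: in={x} out={w,x}
  b3: in={x} out={w}
  b4: in={w} out=∅

Conflict graph:
  t: {w,x}
  w: {t,x}
  x: {t,w,y}
  y: {x}

Registers:
  {t,w,x} pairwise interfere (3-clique) ⇒ χ ≥ 3
  assign t→r1 w→r2 x→r0 y→r1 — no edge inside a register ⇒ χ ≤ 3
  χ = 3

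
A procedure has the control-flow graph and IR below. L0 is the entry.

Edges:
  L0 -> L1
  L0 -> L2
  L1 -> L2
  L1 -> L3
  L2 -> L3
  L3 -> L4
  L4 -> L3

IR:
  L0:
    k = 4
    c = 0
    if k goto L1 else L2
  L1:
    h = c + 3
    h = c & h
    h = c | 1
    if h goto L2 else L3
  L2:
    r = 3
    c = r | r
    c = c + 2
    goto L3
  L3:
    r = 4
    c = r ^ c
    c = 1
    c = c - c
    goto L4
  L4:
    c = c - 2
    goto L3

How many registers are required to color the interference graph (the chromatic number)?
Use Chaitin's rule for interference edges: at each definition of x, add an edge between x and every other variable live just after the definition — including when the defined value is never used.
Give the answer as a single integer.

Answer: 2

Working:
def/use:
  L0 def {c,k} use ∅
  L1 def {h} use {c}
  L2 def {c,r} use ∅
  L3 def {c,r} use {c}
  L4 def {c} use {c}

Backward fixpoint:
  L0 li=∅ lo={c}
  L1 li={c} lo={c}
  L2 li=∅ lo={c}
  L3 li={c} lo={c}
  L4 li={c} lo={c}

Interfere edges:
  c↔{h,k,r}
  h↔{c}
  k↔{c}
  r↔{c}

Chromatic number:
  lower bound: {c,h} mutually conflict ⇒ χ ≥ 2
  2-colouring: R0={c}  R1={h,k,r}
  χ = 2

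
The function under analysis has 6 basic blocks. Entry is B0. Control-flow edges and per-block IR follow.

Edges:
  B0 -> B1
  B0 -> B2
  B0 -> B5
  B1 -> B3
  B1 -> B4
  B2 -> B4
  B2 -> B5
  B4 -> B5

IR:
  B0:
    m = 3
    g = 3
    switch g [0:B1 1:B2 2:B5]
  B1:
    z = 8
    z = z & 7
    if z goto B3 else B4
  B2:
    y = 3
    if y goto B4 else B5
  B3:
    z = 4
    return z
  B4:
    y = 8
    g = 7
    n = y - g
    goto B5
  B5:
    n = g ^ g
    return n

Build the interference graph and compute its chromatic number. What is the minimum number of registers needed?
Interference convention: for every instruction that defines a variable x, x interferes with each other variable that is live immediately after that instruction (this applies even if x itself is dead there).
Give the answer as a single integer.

Answer: 2

Analysis:
Per-block:
  B0 def {g,m} use ∅
  B1 def {z} use ∅
  B2 def {y} use ∅
  B3 def {z} use ∅
  B4 def {g,n,y} use ∅
  B5 def {n} use {g}

Liveness:
  live B0: ∅→{g}
  live B1: ∅→∅
  live B2: {g}→{g}
  live B3: ∅→∅
  live B4: ∅→{g}
  live B5: {g}→∅

Interference:
  g↔{n,y}
  m↔∅
  n↔{g}
  y↔{g}
  z↔∅

Chromatic number:
  clique {g,n} ⇒ need ≥ 2
  assign g→c0 m→c0 n→c1 y→c1 z→c0 — no edge inside a register ⇒ χ ≤ 2
  χ = 2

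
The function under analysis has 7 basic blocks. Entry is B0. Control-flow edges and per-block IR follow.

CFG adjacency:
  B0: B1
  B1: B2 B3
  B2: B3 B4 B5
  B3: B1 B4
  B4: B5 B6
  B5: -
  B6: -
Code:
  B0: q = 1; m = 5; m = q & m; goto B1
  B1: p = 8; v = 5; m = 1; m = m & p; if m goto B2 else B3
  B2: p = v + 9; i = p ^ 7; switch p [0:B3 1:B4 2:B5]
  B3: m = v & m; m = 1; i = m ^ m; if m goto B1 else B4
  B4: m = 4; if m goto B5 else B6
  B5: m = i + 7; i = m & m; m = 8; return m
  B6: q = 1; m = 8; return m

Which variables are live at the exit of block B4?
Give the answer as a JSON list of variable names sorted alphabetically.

Answer: ["i"]

Derivation:
Block summaries:
  B0 def {m,q} use ∅
  B1 def {m,p,v} use ∅
  B2 def {i,p} use {v}
  B3 def {i,m} use {m,v}
  B4 def {m} use ∅
  B5 def {i,m} use {i}
  B6 def {m,q} use ∅

Live sets:
  B0 li=∅ lo=∅
  B1 li=∅ lo={m,v}
  B2 li={m,v} lo={i,m,v}
  B3 li={m,v} lo={i}
  B4 li={i} lo={i}
  B5 li={i} lo=∅
  B6 li=∅ lo=∅

live-out(B4) = ["i"]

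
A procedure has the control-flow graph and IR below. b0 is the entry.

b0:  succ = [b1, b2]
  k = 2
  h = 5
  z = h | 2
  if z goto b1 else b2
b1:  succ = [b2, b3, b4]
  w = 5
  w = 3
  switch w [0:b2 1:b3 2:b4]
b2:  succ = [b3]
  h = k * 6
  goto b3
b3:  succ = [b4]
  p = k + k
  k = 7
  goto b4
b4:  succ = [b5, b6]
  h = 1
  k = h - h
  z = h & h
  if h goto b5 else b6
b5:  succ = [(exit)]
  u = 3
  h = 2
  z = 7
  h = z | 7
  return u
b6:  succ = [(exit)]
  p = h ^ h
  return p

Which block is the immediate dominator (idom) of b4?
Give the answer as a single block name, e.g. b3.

idom tree: b1←b0 b2←b0 b3←b0 b4←b0 b5←b4 b6←b4
Join-block Dom:
  b2: preds {b0,b1}: {b0} ∩ {b0,b1} = {b0}; idom=b0
  b3: preds {b1,b2}: {b0,b1} ∩ {b0,b2} = {b0}; idom=b0
  b4: preds {b1,b3}: {b0,b1} ∩ {b0,b3} = {b0}; idom=b0

idom(b4) = b0

Answer: b0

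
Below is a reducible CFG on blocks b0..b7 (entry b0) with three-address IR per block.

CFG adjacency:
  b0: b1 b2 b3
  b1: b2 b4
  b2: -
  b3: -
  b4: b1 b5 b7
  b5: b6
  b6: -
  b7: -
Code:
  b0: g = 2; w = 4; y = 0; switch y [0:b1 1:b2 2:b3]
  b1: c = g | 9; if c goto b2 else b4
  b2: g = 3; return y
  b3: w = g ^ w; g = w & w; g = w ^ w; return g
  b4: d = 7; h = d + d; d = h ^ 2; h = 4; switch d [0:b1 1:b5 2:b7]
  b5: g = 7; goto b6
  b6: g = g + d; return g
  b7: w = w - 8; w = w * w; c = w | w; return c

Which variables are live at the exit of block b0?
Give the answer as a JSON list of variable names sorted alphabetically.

Answer: ["g", "w", "y"]

Working:
Per-block:
  b0: {g,w,y} / ∅
  b1: {c} / {g}
  b2: {g} / {y}
  b3: {g,w} / {g,w}
  b4: {d,h} / ∅
  b5: {g} / ∅
  b6: {g} / {d,g}
  b7: {c,w} / {w}

Live sets:
  live b0: ∅→{g,w,y}
  live b1: {g,w,y}→{g,w,y}
  live b2: {y}→∅
  live b3: {g,w}→∅
  live b4: {g,w,y}→{d,g,w,y}
  live b5: {d}→{d,g}
  live b6: {d,g}→∅
  live b7: {w}→∅

live-out(b0) = ["g", "w", "y"]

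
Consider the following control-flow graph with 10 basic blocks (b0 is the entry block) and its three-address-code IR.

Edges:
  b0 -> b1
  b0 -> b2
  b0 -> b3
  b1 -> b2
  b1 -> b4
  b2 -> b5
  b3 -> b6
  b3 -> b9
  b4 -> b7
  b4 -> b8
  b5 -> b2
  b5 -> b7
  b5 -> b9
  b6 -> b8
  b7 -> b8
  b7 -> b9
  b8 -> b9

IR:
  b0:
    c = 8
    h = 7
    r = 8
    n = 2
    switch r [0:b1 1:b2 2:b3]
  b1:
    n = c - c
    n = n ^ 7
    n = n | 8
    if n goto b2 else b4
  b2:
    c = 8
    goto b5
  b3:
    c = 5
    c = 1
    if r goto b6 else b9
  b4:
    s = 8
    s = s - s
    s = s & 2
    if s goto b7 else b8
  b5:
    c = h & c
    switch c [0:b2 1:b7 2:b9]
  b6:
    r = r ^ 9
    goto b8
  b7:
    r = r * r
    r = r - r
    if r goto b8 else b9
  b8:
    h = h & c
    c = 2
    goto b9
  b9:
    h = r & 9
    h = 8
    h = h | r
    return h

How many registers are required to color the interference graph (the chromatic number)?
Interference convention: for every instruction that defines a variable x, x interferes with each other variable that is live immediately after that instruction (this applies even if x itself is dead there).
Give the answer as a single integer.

Block summaries:
  b0: {c,h,n,r} / ∅
  b1: {n} / {c}
  b2: {c} / ∅
  b3: {c} / {r}
  b4: {s} / ∅
  b5: {c} / {c,h}
  b6: {r} / {r}
  b7: {r} / {r}
  b8: {c,h} / {c,h}
  b9: {h} / {r}

Liveness:
  b0 li=∅ lo={c,h,r}
  b1 li={c,h,r} lo={c,h,r}
  b2 li={h,r} lo={c,h,r}
  b3 li={h,r} lo={c,h,r}
  b4 li={c,h,r} lo={c,h,r}
  b5 li={c,h,r} lo={c,h,r}
  b6 li={c,h,r} lo={c,h,r}
  b7 li={c,h,r} lo={c,h,r}
  b8 li={c,h,r} lo={r}
  b9 li={r} lo=∅

Interference:
  c: {h,n,r,s}
  h: {c,n,r,s}
  n: {c,h,r}
  r: {c,h,n,s}
  s: {c,h,r}

Colouring:
  clique {c,h,n,r} ⇒ need ≥ 4
  4-colouring: c0={c}  c1={h}  c2={r}  c3={n,s}
  χ = 4

Answer: 4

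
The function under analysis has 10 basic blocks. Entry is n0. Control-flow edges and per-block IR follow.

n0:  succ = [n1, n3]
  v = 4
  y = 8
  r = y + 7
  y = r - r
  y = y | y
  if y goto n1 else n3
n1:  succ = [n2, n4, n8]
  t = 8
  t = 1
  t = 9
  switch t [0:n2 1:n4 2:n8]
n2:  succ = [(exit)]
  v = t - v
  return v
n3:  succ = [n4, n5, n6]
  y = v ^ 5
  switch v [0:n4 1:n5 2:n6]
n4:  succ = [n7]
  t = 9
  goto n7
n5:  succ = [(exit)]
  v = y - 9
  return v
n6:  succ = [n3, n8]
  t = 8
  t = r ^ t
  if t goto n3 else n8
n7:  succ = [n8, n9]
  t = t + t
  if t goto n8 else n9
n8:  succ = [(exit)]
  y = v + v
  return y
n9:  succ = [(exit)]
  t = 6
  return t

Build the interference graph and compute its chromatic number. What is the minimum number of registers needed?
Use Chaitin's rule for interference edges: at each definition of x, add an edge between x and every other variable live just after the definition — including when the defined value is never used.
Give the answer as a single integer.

Block summaries:
  n0: {r,v,y} / ∅
  n1: {t} / ∅
  n2: {v} / {t,v}
  n3: {y} / {v}
  n4: {t} / ∅
  n5: {v} / {y}
  n6: {t} / {r}
  n7: {t} / {t}
  n8: {y} / {v}
  n9: {t} / ∅

Backward fixpoint:
  n0: in=∅ out={r,v}
  n1: in={v} out={t,v}
  n2: in={t,v} out=∅
  n3: in={r,v} out={r,v,y}
  n4: in={v} out={t,v}
  n5: in={y} out=∅
  n6: in={r,v} out={r,v}
  n7: in={t,v} out={v}
  n8: in={v} out=∅
  n9: in=∅ out=∅

Interference:
  r — {t,v,y}
  t — {r,v}
  v — {r,t,y}
  y — {r,v}

Chromatic number:
  clique {r,t,v} ⇒ need ≥ 3
  assign r→R0 t→R2 v→R1 y→R2 — no edge inside a register ⇒ χ ≤ 3
  χ = 3

Answer: 3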